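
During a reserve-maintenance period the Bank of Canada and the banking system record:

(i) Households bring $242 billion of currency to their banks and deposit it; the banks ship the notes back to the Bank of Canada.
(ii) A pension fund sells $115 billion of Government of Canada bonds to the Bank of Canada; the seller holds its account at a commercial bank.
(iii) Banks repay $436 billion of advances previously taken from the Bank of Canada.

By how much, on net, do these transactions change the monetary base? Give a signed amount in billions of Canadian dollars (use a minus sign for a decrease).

-$321 billion

Currency deposit $242 billion: just a shift between currency and reserves — both are base money → 0.
Asset purchase (from non-banks) $115 billion: Bank of Canada balance sheet expands → +$115B.
Discount-window repayment $436 billion: Bank of Canada balance sheet contracts → −$436B.
Net: 0 + 115 − 436 = -$321 billion.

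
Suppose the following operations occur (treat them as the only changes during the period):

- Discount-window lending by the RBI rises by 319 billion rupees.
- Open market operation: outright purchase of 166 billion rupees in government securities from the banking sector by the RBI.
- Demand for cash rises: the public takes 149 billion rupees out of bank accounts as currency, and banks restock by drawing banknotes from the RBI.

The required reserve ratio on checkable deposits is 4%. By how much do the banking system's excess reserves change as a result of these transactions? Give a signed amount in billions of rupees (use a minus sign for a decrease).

+341.96 billion

Discount-window loan 319 billion rupees: reserves +319B, deposits 0.
OMO purchase (from banks) 166 billion rupees: reserves +166B, deposits 0.
Currency withdrawal 149 billion rupees: reserves −149B, deposits −149B.
Totals: Δreserves = +336B, Δdeposits = −149B.
Δrequired reserves = 4% × −149B = −5.96B.
Δexcess reserves = Δreserves − Δrequired = +336B − (−5.96B) = +341.96 billion.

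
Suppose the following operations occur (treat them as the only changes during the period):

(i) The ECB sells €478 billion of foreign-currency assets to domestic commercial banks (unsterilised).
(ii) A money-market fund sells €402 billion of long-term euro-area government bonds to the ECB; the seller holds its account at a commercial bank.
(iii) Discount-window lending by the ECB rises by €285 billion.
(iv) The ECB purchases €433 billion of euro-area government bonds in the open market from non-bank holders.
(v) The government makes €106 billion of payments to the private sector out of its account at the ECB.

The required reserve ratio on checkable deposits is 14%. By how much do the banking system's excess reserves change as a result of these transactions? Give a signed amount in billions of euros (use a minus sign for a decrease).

+€616.26 billion

FX sale €478 billion: reserves −€478B, deposits 0.
Asset purchase (from non-banks) €402 billion: reserves +€402B, deposits +€402B.
Discount-window loan €285 billion: reserves +€285B, deposits 0.
Asset purchase (from non-banks) €433 billion: reserves +€433B, deposits +€433B.
Government spending €106 billion: reserves +€106B, deposits +€106B.
Totals: Δreserves = +€748B, Δdeposits = +€941B.
Δrequired reserves = 14% × +€941B = +€131.74B.
Δexcess reserves = Δreserves − Δrequired = +€748B − (+€131.74B) = +€616.26 billion.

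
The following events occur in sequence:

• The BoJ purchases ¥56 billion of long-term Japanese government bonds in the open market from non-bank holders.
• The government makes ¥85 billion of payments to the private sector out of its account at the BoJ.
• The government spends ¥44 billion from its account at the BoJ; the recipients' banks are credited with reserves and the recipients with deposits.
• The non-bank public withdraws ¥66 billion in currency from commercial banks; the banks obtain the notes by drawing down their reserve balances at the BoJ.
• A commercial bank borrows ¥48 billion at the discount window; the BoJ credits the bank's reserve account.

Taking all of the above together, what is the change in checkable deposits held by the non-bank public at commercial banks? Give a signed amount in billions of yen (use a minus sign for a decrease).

BoJ balance sheet:
  Assets:      Securities +¥56B, Loans to banks +¥48B
  Liabilities: Bank reserves +¥167B, Currency in circulation +¥66B, Government deposits −¥129B
Commercial banking system:
  Assets:      Reserves at CB +¥167B
  Liabilities: Checkable deposits +¥119B, Borrowings from CB +¥48B
So the change in checkable deposits held by the non-bank public at commercial banks is +¥119 billion.

+¥119 billion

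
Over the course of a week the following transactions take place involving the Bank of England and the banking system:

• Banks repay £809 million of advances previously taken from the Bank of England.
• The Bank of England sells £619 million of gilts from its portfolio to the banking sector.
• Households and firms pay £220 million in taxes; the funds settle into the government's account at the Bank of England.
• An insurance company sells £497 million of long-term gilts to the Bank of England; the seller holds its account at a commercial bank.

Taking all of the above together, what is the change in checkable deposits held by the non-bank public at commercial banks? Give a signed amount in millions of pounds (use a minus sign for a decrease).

Discount-window repayment £809 million: the counterparty is a bank, so public deposits are unchanged → 0.
OMO sale (to banks) £619 million: the counterparty is a bank, so public deposits are unchanged → 0.
Government account inflow £220 million: non-bank counterparties' bank balances fall → −£220M.
Asset purchase (from non-banks) £497 million: non-bank counterparties' bank balances rise → +£497M.
Net: 0 + 0 − 220 + 497 = +£277 million.

+£277 million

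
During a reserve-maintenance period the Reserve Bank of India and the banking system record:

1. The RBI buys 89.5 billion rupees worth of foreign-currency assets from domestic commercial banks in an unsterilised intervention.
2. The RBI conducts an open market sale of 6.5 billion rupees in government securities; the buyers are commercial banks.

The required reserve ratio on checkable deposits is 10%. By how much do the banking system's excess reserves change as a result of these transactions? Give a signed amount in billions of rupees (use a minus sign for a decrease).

FX purchase 89.5 billion rupees: reserves +89.5B, deposits 0.
OMO sale (to banks) 6.5 billion rupees: reserves −6.5B, deposits 0.
Totals: Δreserves = +83B, Δdeposits = 0.
Δrequired reserves = 10% × 0 = 0.
Δexcess reserves = Δreserves − Δrequired = +83B − (0) = +83 billion.

+83 billion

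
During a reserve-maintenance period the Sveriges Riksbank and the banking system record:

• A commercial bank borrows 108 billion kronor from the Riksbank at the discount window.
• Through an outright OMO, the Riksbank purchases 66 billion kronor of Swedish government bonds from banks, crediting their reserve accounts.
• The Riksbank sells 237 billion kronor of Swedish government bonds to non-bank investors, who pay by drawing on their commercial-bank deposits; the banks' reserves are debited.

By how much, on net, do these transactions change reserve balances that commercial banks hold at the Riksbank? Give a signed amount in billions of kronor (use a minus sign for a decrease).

Riksbank balance sheet:
  Assets:      Securities −171B, Loans to banks +108B
  Liabilities: Bank reserves −63B
So the change in reserve balances that commercial banks hold at the Riksbank is -63 billion.

-63 billion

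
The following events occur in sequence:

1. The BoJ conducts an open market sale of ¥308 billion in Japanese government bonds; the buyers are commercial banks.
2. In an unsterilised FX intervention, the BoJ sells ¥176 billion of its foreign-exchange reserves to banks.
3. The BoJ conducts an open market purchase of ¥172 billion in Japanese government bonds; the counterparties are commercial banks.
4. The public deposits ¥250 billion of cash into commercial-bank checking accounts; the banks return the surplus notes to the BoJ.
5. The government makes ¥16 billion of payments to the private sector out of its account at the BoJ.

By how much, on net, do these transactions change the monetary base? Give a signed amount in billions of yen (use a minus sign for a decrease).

OMO sale (to banks) ¥308 billion: BoJ balance sheet contracts → −¥308B.
FX sale ¥176 billion: BoJ balance sheet contracts → −¥176B.
OMO purchase (from banks) ¥172 billion: BoJ balance sheet expands → +¥172B.
Currency deposit ¥250 billion: just a shift between currency and reserves — both are base money → 0.
Government spending ¥16 billion: a non-base liability converts back to reserves → +¥16B.
Net: −308 − 176 + 172 + 0 + 16 = -¥296 billion.

-¥296 billion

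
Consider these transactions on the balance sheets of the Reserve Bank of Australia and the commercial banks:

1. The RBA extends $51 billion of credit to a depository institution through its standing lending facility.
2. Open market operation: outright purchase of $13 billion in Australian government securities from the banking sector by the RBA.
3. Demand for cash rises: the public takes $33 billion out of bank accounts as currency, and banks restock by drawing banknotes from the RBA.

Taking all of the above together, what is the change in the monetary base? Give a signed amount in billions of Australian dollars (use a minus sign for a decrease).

Discount-window loan $51 billion: RBA balance sheet expands → +$51B.
OMO purchase (from banks) $13 billion: RBA balance sheet expands → +$13B.
Currency withdrawal $33 billion: just a shift between currency and reserves — both are base money → 0.
Net: 51 + 13 + 0 = +$64 billion.

+$64 billion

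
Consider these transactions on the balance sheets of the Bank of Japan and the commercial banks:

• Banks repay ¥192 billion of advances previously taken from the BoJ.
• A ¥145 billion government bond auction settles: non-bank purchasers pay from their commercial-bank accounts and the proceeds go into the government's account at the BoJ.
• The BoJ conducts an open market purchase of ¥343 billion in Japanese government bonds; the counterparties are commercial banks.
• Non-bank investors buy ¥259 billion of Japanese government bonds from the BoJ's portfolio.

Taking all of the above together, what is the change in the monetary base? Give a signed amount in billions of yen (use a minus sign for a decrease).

BoJ balance sheet:
  Assets:      Securities +¥84B, Loans to banks −¥192B
  Liabilities: Bank reserves −¥253B, Government deposits +¥145B
Monetary base = currency + reserves: 0 + (−¥253B) = -¥253 billion.

-¥253 billion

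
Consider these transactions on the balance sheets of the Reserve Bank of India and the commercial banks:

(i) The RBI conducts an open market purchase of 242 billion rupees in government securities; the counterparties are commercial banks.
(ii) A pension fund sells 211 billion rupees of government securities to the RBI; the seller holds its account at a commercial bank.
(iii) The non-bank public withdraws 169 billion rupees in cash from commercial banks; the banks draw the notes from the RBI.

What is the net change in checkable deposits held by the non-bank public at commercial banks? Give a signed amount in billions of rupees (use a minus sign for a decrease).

+42 billion

OMO purchase (from banks) 242 billion rupees: the counterparty is a bank, so public deposits are unchanged → 0.
Asset purchase (from non-banks) 211 billion rupees: non-bank counterparties' bank balances rise → +211B.
Currency withdrawal 169 billion rupees: non-bank counterparties' bank balances fall → −169B.
Net: 0 + 211 − 169 = +42 billion.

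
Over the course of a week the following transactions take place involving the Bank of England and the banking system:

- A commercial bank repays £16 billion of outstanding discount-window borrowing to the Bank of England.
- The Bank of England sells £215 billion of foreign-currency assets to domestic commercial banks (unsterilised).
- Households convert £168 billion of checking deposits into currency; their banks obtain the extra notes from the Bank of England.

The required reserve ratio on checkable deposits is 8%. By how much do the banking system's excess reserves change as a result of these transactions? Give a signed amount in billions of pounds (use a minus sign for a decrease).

-£385.56 billion

Discount-window repayment £16 billion: reserves −£16B, deposits 0.
FX sale £215 billion: reserves −£215B, deposits 0.
Currency withdrawal £168 billion: reserves −£168B, deposits −£168B.
Totals: Δreserves = −£399B, Δdeposits = −£168B.
Δrequired reserves = 8% × −£168B = −£13.44B.
Δexcess reserves = Δreserves − Δrequired = −£399B − (−£13.44B) = -£385.56 billion.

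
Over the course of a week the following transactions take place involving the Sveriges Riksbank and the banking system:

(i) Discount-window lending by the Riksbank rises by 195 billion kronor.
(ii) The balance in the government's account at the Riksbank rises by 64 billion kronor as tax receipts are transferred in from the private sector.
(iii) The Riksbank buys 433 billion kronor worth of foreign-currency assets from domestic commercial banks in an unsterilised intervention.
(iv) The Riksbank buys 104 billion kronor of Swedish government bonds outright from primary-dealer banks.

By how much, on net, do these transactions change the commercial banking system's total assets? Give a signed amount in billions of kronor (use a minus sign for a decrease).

+131 billion

Discount-window loan 195 billion kronor: bank balance sheets expand → +195B.
Government account inflow 64 billion kronor: bank balance sheets shrink → −64B.
FX purchase 433 billion kronor: just an asset swap on bank balance sheets → 0.
OMO purchase (from banks) 104 billion kronor: just an asset swap on bank balance sheets → 0.
Net: 195 − 64 + 0 + 0 = +131 billion.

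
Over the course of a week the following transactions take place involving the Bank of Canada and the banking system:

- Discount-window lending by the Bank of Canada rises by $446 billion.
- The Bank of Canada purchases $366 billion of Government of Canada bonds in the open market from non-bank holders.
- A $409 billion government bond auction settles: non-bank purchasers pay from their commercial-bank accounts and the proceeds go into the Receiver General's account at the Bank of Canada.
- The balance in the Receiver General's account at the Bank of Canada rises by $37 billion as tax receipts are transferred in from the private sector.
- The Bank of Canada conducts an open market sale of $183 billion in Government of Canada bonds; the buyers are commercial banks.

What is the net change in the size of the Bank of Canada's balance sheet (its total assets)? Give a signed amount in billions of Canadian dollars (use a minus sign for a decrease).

+$629 billion

Discount-window loan $446 billion: a Bank of Canada asset is acquired → +$446B.
Asset purchase (from non-banks) $366 billion: a Bank of Canada asset is acquired → +$366B.
Government account inflow $409 billion: only the composition of liabilities changes → 0.
Government account inflow $37 billion: only the composition of liabilities changes → 0.
OMO sale (to banks) $183 billion: a Bank of Canada asset is shed → −$183B.
Net: 446 + 366 + 0 + 0 − 183 = +$629 billion.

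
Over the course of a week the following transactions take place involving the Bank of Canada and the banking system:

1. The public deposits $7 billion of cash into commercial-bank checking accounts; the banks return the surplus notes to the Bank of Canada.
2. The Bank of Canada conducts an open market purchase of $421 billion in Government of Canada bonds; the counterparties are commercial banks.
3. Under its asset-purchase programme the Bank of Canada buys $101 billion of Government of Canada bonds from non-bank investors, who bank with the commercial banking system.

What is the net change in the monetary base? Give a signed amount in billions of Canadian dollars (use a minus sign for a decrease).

Currency deposit $7 billion: just a shift between currency and reserves — both are base money → 0.
OMO purchase (from banks) $421 billion: Bank of Canada balance sheet expands → +$421B.
Asset purchase (from non-banks) $101 billion: Bank of Canada balance sheet expands → +$101B.
Net: 0 + 421 + 101 = +$522 billion.

+$522 billion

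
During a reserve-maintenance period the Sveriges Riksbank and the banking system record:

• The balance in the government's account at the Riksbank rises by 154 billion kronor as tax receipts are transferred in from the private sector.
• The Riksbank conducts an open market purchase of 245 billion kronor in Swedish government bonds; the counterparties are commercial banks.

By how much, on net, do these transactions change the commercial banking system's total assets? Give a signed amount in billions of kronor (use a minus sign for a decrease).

Riksbank balance sheet:
  Assets:      Securities +245B
  Liabilities: Bank reserves +91B, Government deposits +154B
Commercial banking system:
  Assets:      Reserves at CB +91B, Securities −245B
  Liabilities: Checkable deposits −154B
Change in total bank assets = -154 billion.

-154 billion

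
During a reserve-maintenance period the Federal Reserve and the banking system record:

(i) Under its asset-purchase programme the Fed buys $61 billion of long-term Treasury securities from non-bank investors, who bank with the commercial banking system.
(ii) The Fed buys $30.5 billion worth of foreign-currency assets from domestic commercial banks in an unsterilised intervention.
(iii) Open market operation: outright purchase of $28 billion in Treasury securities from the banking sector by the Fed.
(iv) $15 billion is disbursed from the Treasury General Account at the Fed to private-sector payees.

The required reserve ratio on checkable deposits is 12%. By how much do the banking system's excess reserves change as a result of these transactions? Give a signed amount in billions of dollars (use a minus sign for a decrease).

+$125.38 billion

Asset purchase (from non-banks) $61 billion: reserves +$61B, deposits +$61B.
FX purchase $30.5 billion: reserves +$30.5B, deposits 0.
OMO purchase (from banks) $28 billion: reserves +$28B, deposits 0.
Government spending $15 billion: reserves +$15B, deposits +$15B.
Totals: Δreserves = +$134.5B, Δdeposits = +$76B.
Δrequired reserves = 12% × +$76B = +$9.12B.
Δexcess reserves = Δreserves − Δrequired = +$134.5B − (+$9.12B) = +$125.38 billion.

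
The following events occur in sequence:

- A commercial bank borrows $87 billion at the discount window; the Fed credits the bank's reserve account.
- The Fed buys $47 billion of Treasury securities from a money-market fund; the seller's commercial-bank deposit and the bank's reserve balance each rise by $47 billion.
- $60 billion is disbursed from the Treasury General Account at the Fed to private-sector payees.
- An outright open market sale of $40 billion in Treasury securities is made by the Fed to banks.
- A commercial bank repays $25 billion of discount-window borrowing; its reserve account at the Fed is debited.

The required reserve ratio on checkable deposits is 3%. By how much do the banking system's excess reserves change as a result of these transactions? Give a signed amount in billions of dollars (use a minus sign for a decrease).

+$125.79 billion

Discount-window loan $87 billion: reserves +$87B, deposits 0.
Asset purchase (from non-banks) $47 billion: reserves +$47B, deposits +$47B.
Government spending $60 billion: reserves +$60B, deposits +$60B.
OMO sale (to banks) $40 billion: reserves −$40B, deposits 0.
Discount-window repayment $25 billion: reserves −$25B, deposits 0.
Totals: Δreserves = +$129B, Δdeposits = +$107B.
Δrequired reserves = 3% × +$107B = +$3.21B.
Δexcess reserves = Δreserves − Δrequired = +$129B − (+$3.21B) = +$125.79 billion.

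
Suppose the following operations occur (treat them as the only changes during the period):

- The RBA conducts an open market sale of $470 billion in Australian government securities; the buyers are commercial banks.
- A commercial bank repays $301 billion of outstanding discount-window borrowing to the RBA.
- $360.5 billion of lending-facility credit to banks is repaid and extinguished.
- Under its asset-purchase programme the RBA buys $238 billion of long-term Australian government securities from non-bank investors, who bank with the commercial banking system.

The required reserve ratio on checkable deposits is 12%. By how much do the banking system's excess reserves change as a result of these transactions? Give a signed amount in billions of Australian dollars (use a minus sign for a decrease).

OMO sale (to banks) $470 billion: reserves −$470B, deposits 0.
Discount-window repayment $301 billion: reserves −$301B, deposits 0.
Discount-window repayment $360.5 billion: reserves −$360.5B, deposits 0.
Asset purchase (from non-banks) $238 billion: reserves +$238B, deposits +$238B.
Totals: Δreserves = −$893.5B, Δdeposits = +$238B.
Δrequired reserves = 12% × +$238B = +$28.56B.
Δexcess reserves = Δreserves − Δrequired = −$893.5B − (+$28.56B) = -$922.06 billion.

-$922.06 billion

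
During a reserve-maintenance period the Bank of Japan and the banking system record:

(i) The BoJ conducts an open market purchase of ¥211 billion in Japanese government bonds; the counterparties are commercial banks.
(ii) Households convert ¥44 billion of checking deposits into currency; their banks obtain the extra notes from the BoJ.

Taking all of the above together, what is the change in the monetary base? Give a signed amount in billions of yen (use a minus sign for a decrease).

+¥211 billion

OMO purchase (from banks) ¥211 billion: BoJ balance sheet expands → +¥211B.
Currency withdrawal ¥44 billion: just a shift between currency and reserves — both are base money → 0.
Net: 211 + 0 = +¥211 billion.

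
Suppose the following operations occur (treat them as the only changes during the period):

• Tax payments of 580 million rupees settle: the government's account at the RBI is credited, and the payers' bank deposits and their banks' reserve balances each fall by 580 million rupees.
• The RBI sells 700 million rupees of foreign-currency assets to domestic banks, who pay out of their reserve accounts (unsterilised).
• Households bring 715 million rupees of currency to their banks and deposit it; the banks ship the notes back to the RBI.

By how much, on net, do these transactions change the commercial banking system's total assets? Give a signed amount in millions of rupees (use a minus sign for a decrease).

+135 million

Government account inflow 580 million rupees: bank balance sheets shrink → −580M.
FX sale 700 million rupees: just an asset swap on bank balance sheets → 0.
Currency deposit 715 million rupees: bank balance sheets expand → +715M.
Net: −580 + 0 + 715 = +135 million.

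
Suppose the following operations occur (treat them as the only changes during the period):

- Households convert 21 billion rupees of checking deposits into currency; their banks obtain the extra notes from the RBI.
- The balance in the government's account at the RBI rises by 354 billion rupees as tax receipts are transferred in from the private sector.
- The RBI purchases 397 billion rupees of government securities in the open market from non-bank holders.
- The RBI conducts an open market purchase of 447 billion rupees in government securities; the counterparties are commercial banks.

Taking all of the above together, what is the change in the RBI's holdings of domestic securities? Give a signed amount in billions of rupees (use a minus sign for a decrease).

Currency withdrawal 21 billion rupees: the RBI's securities portfolio is untouched → 0.
Government account inflow 354 billion rupees: the RBI's securities portfolio is untouched → 0.
Asset purchase (from non-banks) 397 billion rupees: securities added to the RBI's portfolio → +397B.
OMO purchase (from banks) 447 billion rupees: securities added to the RBI's portfolio → +447B.
Net: 0 + 0 + 397 + 447 = +844 billion.

+844 billion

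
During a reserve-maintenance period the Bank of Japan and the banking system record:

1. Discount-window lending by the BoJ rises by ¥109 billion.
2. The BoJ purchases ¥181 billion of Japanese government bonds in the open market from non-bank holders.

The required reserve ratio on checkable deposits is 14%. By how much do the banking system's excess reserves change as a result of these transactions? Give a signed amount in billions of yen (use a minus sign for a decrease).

Discount-window loan ¥109 billion: reserves +¥109B, deposits 0.
Asset purchase (from non-banks) ¥181 billion: reserves +¥181B, deposits +¥181B.
Totals: Δreserves = +¥290B, Δdeposits = +¥181B.
Δrequired reserves = 14% × +¥181B = +¥25.34B.
Δexcess reserves = Δreserves − Δrequired = +¥290B − (+¥25.34B) = +¥264.66 billion.

+¥264.66 billion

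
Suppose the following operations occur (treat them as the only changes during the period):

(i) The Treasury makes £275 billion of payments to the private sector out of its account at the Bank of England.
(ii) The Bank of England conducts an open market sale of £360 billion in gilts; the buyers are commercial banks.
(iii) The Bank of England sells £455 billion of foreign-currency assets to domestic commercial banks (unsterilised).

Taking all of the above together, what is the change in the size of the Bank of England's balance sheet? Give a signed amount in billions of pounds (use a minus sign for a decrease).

Government spending £275 billion: only the composition of liabilities changes → 0.
OMO sale (to banks) £360 billion: a Bank of England asset is shed → −£360B.
FX sale £455 billion: a Bank of England asset is shed → −£455B.
Net: 0 − 360 − 455 = -£815 billion.

-£815 billion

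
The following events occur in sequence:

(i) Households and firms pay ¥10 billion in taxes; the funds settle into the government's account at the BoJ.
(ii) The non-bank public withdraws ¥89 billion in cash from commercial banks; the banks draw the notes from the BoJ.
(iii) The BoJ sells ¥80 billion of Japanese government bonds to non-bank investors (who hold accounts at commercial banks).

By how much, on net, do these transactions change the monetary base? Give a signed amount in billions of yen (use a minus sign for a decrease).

BoJ balance sheet:
  Assets:      Securities −¥80B
  Liabilities: Bank reserves −¥179B, Currency in circulation +¥89B, Government deposits +¥10B
Monetary base = currency + reserves: +¥89B + (−¥179B) = -¥90 billion.

-¥90 billion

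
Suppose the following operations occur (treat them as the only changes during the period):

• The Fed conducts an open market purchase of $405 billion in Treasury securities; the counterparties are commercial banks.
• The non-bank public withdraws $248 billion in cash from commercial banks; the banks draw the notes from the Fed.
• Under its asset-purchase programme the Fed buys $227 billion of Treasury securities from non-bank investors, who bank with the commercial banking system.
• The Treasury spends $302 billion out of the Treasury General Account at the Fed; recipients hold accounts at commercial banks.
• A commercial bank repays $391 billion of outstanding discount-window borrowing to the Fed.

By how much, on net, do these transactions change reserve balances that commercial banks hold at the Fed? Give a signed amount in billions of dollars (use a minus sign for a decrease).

+$295 billion

OMO purchase (from banks) $405 billion: the Fed pays by crediting reserve accounts → +$405B.
Currency withdrawal $248 billion: banks swap reserves for currency → −$248B.
Asset purchase (from non-banks) $227 billion: the Fed pays by crediting reserve accounts → +$227B.
Government spending $302 billion: government payments flow into bank reserve accounts → +$302B.
Discount-window repayment $391 billion: repayment is debited from reserves → −$391B.
Net: 405 − 248 + 227 + 302 − 391 = +$295 billion.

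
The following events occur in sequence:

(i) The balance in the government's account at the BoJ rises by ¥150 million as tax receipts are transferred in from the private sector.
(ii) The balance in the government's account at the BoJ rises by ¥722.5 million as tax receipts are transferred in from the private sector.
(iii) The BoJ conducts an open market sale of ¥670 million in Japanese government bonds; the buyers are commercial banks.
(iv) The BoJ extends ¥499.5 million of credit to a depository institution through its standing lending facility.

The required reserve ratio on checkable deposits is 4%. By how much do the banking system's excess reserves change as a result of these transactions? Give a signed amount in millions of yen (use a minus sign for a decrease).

-¥1008.1 million

Government account inflow ¥150 million: reserves −¥150M, deposits −¥150M.
Government account inflow ¥722.5 million: reserves −¥722.5M, deposits −¥722.5M.
OMO sale (to banks) ¥670 million: reserves −¥670M, deposits 0.
Discount-window loan ¥499.5 million: reserves +¥499.5M, deposits 0.
Totals: Δreserves = −¥1043M, Δdeposits = −¥872.5M.
Δrequired reserves = 4% × −¥872.5M = −¥34.9M.
Δexcess reserves = Δreserves − Δrequired = −¥1043M − (−¥34.9M) = -¥1008.1 million.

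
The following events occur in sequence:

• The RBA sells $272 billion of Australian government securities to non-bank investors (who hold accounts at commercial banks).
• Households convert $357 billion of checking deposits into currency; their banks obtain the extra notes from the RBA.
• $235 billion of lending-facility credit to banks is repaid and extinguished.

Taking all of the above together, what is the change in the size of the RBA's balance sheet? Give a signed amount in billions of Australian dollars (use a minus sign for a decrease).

Asset sale (to non-banks) $272 billion: an RBA asset is shed → −$272B.
Currency withdrawal $357 billion: only the composition of liabilities changes → 0.
Discount-window repayment $235 billion: an RBA asset is shed → −$235B.
Net: −272 + 0 − 235 = -$507 billion.

-$507 billion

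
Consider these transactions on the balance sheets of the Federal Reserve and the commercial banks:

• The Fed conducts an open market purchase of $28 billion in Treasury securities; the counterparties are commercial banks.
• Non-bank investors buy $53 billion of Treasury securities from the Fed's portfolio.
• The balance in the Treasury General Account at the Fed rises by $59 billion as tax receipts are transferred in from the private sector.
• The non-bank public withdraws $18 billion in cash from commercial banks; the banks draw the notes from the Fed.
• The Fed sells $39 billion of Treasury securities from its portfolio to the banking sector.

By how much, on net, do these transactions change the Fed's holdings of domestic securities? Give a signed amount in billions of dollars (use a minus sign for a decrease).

-$64 billion

Fed balance sheet:
  Assets:      Securities −$64B
  Liabilities: Bank reserves −$141B, Currency in circulation +$18B, Government deposits +$59B
So the change in the Fed's holdings of domestic securities is -$64 billion.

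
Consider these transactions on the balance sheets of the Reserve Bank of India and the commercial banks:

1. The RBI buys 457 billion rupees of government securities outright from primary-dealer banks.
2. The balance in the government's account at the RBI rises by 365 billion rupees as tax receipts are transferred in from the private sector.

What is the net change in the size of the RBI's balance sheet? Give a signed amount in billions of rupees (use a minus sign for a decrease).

+457 billion

RBI balance sheet:
  Assets:      Securities +457B
  Liabilities: Bank reserves +92B, Government deposits +365B
Change in total RBI assets = +457 billion.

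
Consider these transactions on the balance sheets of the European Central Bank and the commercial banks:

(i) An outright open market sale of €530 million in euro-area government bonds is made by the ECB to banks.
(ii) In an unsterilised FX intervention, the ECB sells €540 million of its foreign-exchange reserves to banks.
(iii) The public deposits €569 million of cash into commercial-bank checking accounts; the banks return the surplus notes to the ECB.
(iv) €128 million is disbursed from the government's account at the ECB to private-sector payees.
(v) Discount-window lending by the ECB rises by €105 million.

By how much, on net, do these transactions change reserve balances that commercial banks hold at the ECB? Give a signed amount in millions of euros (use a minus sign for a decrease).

OMO sale (to banks) €530 million: the buying banks pay out of their reserve balances → −€530M.
FX sale €540 million: the buying banks pay out of their reserve balances → −€540M.
Currency deposit €569 million: returned notes are swapped for reserve credit → +€569M.
Government spending €128 million: government payments flow into bank reserve accounts → +€128M.
Discount-window loan €105 million: the loan is credited to the bank's reserve account → +€105M.
Net: −530 − 540 + 569 + 128 + 105 = -€268 million.

-€268 million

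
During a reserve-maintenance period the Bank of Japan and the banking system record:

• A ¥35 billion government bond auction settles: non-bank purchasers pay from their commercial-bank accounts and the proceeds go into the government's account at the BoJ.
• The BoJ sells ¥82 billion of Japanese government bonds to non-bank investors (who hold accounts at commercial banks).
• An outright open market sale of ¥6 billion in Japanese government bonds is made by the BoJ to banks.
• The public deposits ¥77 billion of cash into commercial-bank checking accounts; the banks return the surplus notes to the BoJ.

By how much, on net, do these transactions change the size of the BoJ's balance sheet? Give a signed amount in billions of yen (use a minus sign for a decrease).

Government account inflow ¥35 billion: only the composition of liabilities changes → 0.
Asset sale (to non-banks) ¥82 billion: a BoJ asset is shed → −¥82B.
OMO sale (to banks) ¥6 billion: a BoJ asset is shed → −¥6B.
Currency deposit ¥77 billion: only the composition of liabilities changes → 0.
Net: 0 − 82 − 6 + 0 = -¥88 billion.

-¥88 billion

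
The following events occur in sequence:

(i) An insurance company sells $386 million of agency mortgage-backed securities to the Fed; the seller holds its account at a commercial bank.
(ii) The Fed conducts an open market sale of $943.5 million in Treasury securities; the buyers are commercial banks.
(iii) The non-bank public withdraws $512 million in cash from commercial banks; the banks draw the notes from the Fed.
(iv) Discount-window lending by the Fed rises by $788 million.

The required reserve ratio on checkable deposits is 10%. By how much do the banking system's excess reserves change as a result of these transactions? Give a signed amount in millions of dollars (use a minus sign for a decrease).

Asset purchase (from non-banks) $386 million: reserves +$386M, deposits +$386M.
OMO sale (to banks) $943.5 million: reserves −$943.5M, deposits 0.
Currency withdrawal $512 million: reserves −$512M, deposits −$512M.
Discount-window loan $788 million: reserves +$788M, deposits 0.
Totals: Δreserves = −$281.5M, Δdeposits = −$126M.
Δrequired reserves = 10% × −$126M = −$12.6M.
Δexcess reserves = Δreserves − Δrequired = −$281.5M − (−$12.6M) = -$268.9 million.

-$268.9 million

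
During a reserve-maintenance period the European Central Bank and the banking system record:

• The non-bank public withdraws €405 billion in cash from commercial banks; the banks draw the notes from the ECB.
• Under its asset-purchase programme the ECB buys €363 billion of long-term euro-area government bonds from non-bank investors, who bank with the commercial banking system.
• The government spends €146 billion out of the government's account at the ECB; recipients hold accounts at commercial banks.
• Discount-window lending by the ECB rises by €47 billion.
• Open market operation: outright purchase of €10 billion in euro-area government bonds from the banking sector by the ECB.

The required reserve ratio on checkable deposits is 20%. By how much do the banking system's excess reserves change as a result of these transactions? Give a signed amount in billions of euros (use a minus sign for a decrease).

+€140.2 billion

Currency withdrawal €405 billion: reserves −€405B, deposits −€405B.
Asset purchase (from non-banks) €363 billion: reserves +€363B, deposits +€363B.
Government spending €146 billion: reserves +€146B, deposits +€146B.
Discount-window loan €47 billion: reserves +€47B, deposits 0.
OMO purchase (from banks) €10 billion: reserves +€10B, deposits 0.
Totals: Δreserves = +€161B, Δdeposits = +€104B.
Δrequired reserves = 20% × +€104B = +€20.8B.
Δexcess reserves = Δreserves − Δrequired = +€161B − (+€20.8B) = +€140.2 billion.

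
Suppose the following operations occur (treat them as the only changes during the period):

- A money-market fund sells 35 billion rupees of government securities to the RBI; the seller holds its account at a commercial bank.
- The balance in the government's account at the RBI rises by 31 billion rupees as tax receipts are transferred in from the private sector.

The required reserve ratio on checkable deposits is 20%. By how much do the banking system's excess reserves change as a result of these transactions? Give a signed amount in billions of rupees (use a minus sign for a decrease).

Asset purchase (from non-banks) 35 billion rupees: reserves +35B, deposits +35B.
Government account inflow 31 billion rupees: reserves −31B, deposits −31B.
Totals: Δreserves = +4B, Δdeposits = +4B.
Δrequired reserves = 20% × +4B = +0.8B.
Δexcess reserves = Δreserves − Δrequired = +4B − (+0.8B) = +3.2 billion.

+3.2 billion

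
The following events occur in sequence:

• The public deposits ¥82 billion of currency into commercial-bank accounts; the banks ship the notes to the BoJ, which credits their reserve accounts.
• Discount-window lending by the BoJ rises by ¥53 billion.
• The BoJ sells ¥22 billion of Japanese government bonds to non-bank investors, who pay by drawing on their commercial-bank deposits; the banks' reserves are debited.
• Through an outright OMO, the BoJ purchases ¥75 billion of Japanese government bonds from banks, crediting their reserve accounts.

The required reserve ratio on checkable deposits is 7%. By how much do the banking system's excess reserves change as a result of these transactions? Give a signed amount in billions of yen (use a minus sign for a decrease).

Currency deposit ¥82 billion: reserves +¥82B, deposits +¥82B.
Discount-window loan ¥53 billion: reserves +¥53B, deposits 0.
Asset sale (to non-banks) ¥22 billion: reserves −¥22B, deposits −¥22B.
OMO purchase (from banks) ¥75 billion: reserves +¥75B, deposits 0.
Totals: Δreserves = +¥188B, Δdeposits = +¥60B.
Δrequired reserves = 7% × +¥60B = +¥4.2B.
Δexcess reserves = Δreserves − Δrequired = +¥188B − (+¥4.2B) = +¥183.8 billion.

+¥183.8 billion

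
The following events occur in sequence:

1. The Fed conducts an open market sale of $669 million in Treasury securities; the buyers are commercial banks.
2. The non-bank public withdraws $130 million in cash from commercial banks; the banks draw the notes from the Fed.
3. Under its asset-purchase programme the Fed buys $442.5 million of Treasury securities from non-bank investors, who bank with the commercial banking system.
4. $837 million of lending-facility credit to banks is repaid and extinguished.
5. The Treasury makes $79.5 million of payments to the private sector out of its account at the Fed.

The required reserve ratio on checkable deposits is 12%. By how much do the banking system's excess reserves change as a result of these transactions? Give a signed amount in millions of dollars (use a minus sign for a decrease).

-$1161.04 million

OMO sale (to banks) $669 million: reserves −$669M, deposits 0.
Currency withdrawal $130 million: reserves −$130M, deposits −$130M.
Asset purchase (from non-banks) $442.5 million: reserves +$442.5M, deposits +$442.5M.
Discount-window repayment $837 million: reserves −$837M, deposits 0.
Government spending $79.5 million: reserves +$79.5M, deposits +$79.5M.
Totals: Δreserves = −$1114M, Δdeposits = +$392M.
Δrequired reserves = 12% × +$392M = +$47.04M.
Δexcess reserves = Δreserves − Δrequired = −$1114M − (+$47.04M) = -$1161.04 million.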